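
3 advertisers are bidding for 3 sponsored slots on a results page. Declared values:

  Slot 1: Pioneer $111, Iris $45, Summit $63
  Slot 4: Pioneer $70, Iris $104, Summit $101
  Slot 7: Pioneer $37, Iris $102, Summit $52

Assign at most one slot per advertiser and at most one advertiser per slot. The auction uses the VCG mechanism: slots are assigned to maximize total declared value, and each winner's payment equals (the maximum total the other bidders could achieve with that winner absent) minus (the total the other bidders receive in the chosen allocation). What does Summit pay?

Summit pays $2.

Efficient allocation: Pioneer→Slot 1 ($111), Iris→Slot 7 ($102), Summit→Slot 4 ($101); total welfare W = $314.
Summit receives Slot 4 at value $101, so the others get W − 101 = $213.
Without Summit: best allocation of the remaining 2 bidders over all 3 slots is Pioneer→Slot 1 ($111), Iris→Slot 4 ($104), total $215.
VCG payment = (others' best without Summit) − (others' welfare with Summit) = 215 − 213 = $2.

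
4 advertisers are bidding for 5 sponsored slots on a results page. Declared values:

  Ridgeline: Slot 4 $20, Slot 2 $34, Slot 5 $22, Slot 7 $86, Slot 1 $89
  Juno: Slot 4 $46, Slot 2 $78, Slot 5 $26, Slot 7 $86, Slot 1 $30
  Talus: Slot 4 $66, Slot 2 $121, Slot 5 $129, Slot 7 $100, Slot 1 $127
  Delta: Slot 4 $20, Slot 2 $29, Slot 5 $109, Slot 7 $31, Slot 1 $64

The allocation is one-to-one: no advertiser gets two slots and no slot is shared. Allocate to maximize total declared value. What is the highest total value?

Optimal: Ridgeline→Slot 1 ($89), Juno→Slot 7 ($86), Talus→Slot 2 ($121), Delta→Slot 5 ($109) — total 89+86+121+109 = $405.
Row-greedy (each advertiser in turn takes its best remaining slot) gives $333, worse by 72.
No other one-to-one assignment exceeds $405.

Maximum total: $405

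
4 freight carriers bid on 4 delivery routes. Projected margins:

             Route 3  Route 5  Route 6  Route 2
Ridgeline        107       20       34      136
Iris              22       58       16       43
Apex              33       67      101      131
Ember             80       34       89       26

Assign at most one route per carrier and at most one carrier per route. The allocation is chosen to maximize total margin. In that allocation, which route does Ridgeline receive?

Optimal: Ridgeline→Route 3 ($107k), Iris→Route 5 ($58k), Apex→Route 2 ($131k), Ember→Route 6 ($89k) — total 107+58+131+89 = $385k.
Next-best assignment: Ridgeline→Route 2, Iris→Route 5, Apex→Route 6, Ember→Route 3 = $375k.
Checked against all permutations: $385k is optimal.
Ridgeline's own top route is Route 2 ($136k), but forcing Ridgeline→Route 2 and reassigning the rest optimally gives only $375k — worse by 10.

Ridgeline receives Route 3.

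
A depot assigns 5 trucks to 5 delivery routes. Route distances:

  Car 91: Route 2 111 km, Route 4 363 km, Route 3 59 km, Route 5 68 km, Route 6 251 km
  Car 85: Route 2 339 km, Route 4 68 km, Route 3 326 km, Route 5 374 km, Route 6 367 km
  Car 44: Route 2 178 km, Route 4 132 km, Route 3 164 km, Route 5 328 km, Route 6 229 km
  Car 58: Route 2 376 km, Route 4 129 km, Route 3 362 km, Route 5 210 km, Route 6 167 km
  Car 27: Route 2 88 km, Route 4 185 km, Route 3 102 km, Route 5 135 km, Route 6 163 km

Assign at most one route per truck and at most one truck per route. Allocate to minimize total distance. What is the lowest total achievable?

Optimal: Car 91→Route 5 (68 km), Car 85→Route 4 (68 km), Car 44→Route 3 (164 km), Car 58→Route 6 (167 km), Car 27→Route 2 (88 km) — total 68+68+164+167+88 = 555 km.
Column-greedy (each route in turn goes to its cheapest remaining truck) gives 654 km, worse by 99.

Minimum total: 555 km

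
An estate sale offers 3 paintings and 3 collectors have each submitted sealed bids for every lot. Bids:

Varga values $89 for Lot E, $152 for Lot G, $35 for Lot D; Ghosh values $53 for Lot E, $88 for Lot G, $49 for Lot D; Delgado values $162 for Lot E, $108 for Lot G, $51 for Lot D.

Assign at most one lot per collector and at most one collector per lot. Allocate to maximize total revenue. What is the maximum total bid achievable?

Optimal: Varga→Lot G ($152), Ghosh→Lot D ($49), Delgado→Lot E ($162) — total 152+49+162 = $363.
Row-greedy (each collector in turn takes its best remaining lot) gives $256, worse by 107.
Next-best assignment: Varga→Lot D, Ghosh→Lot G, Delgado→Lot E = $285.

Max total: $363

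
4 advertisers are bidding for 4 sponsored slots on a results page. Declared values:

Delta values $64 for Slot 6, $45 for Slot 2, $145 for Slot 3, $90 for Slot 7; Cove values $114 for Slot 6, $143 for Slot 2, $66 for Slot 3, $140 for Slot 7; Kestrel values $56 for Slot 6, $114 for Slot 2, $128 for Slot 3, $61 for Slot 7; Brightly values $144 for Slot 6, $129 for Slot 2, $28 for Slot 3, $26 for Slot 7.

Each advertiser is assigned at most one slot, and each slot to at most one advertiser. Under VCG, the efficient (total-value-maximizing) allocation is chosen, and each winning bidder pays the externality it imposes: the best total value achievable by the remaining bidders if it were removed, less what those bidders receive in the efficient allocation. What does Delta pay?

Delta pays $17.

Efficient allocation: Delta→Slot 3 ($145), Cove→Slot 7 ($140), Kestrel→Slot 2 ($114), Brightly→Slot 6 ($144); total welfare W = $543.
Delta receives Slot 3 at value $145, so the others get W − 145 = $398.
Without Delta: best allocation of the remaining 3 bidders over all 4 slots is Cove→Slot 2 ($143), Kestrel→Slot 3 ($128), Brightly→Slot 6 ($144), total $415.
VCG payment = (others' best without Delta) − (others' welfare with Delta) = 415 − 398 = $17.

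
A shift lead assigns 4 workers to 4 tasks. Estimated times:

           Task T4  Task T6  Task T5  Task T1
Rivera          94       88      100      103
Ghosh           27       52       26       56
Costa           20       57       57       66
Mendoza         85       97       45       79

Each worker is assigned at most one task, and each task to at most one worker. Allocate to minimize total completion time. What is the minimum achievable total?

Optimal: Rivera→Task T6 (88 min), Ghosh→Task T1 (56 min), Costa→Task T4 (20 min), Mendoza→Task T5 (45 min) — total 88+56+20+45 = 209 min.
Min-entry greedy (repeatedly take the single cheapest remaining cell) gives 213 min, worse by 4.
Next-best assignment: Rivera→Task T6, Ghosh→Task T5, Costa→Task T4, Mendoza→Task T1 = 213 min.
Swapping Costa↔Rivera (Costa→Task T6 57 min, Rivera→Task T4 94 min) adds 43.

Minimum total: 209 min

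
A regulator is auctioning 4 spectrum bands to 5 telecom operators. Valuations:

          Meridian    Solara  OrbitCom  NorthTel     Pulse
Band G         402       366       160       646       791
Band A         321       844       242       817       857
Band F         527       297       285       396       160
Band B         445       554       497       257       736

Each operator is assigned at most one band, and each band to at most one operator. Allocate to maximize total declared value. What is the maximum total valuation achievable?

Maximum total: $2753M

This is the linear assignment problem.
Optimal: NorthTel→Band G ($646M), Solara→Band A ($844M), Meridian→Band F ($527M), Pulse→Band B ($736M) — total 646+844+527+736 = $2753M.
Column-greedy (each band in turn goes to its best remaining operator) gives $2659M, worse by 94.
Next-best assignment: Pulse→Band G, NorthTel→Band A, Meridian→Band F, Solara→Band B = $2689M.
Swapping Solara↔Pulse (Solara→Band B $554M, Pulse→Band A $857M) loses 169.
Checked against all permutations: $2753M is optimal.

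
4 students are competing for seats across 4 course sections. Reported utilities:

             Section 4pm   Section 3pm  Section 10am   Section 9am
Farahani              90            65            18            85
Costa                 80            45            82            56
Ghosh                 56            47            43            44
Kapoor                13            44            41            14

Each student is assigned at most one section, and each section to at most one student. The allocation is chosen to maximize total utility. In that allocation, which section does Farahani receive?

Farahani receives Section 9am.

Optimal: Farahani→Section 9am (85 points), Costa→Section 10am (82 points), Ghosh→Section 4pm (56 points), Kapoor→Section 3pm (44 points) — total 85+82+56+44 = 267 points.
Row-greedy (each student in turn takes its best remaining section) gives 233 points, worse by 34.
Next-best assignment: Farahani→Section 4pm, Costa→Section 10am, Ghosh→Section 9am, Kapoor→Section 3pm = 260 points.
Farahani's own top section is Section 4pm (90 points), but forcing Farahani→Section 4pm and reassigning the rest optimally gives only 260 points — worse by 7.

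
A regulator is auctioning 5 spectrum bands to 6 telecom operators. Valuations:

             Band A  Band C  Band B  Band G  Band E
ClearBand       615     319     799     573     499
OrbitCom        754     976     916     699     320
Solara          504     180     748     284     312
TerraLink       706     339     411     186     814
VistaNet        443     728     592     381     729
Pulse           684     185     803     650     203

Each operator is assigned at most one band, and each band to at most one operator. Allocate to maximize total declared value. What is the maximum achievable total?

Treat this as an assignment problem: match each operator to one band.
Optimal: TerraLink→Band A ($706M), OrbitCom→Band C ($976M), ClearBand→Band B ($799M), Pulse→Band G ($650M), VistaNet→Band E ($729M) — total 706+976+799+650+729 = $3860M.
Max-entry greedy (repeatedly take the single best remaining cell) gives $3589M, worse by 271.
Next-best assignment: TerraLink→Band A, OrbitCom→Band C, Solara→Band B, Pulse→Band G, VistaNet→Band E = $3809M.

Maximum total: $3860M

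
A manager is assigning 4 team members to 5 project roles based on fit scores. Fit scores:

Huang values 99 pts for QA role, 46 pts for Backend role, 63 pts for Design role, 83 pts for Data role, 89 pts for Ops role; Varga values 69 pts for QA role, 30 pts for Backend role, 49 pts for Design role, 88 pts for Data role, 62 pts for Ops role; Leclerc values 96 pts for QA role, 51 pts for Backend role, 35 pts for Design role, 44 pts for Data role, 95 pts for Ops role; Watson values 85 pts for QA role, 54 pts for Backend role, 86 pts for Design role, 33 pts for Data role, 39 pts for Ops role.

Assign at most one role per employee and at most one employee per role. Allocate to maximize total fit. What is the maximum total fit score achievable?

This is a one-to-one assignment (maximum-weight bipartite matching).
Optimal: Huang→QA role (99 pts), Varga→Data role (88 pts), Leclerc→Ops role (95 pts), Watson→Design role (86 pts) — total 99+88+95+86 = 368 pts.
Column-greedy (each role in turn goes to its best remaining employee) gives 246 pts, worse by 122.
Next-best assignment: Huang→Ops role, Varga→Data role, Leclerc→QA role, Watson→Design role = 359 pts.

Max total: 368 pts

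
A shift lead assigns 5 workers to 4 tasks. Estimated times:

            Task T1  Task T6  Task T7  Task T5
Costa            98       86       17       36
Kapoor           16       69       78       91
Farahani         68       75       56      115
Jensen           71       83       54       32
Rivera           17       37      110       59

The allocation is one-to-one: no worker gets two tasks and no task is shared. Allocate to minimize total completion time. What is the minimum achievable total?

This is the linear assignment problem.
Optimal: Kapoor→Task T1 (16 min), Rivera→Task T6 (37 min), Costa→Task T7 (17 min), Jensen→Task T5 (32 min) — total 16+37+17+32 = 102 min.
Row-greedy (each worker in turn takes its cheapest remaining task) gives 140 min, worse by 38.
Next-best assignment: Rivera→Task T1, Kapoor→Task T6, Costa→Task T7, Jensen→Task T5 = 135 min.
Swapping Kapoor↔Costa (Kapoor→Task T7 78 min, Costa→Task T1 98 min) adds 143.
Every other assignment is strictly worse.

Min total: 102 min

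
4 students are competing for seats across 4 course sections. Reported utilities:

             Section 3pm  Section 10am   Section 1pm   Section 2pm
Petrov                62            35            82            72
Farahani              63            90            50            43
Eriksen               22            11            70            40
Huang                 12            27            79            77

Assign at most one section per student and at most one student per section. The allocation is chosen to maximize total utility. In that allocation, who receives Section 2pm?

Huang receives Section 2pm.

Optimal: Petrov→Section 3pm (62 points), Farahani→Section 10am (90 points), Eriksen→Section 1pm (70 points), Huang→Section 2pm (77 points) — total 62+90+70+77 = 299 points.
Row-greedy (each student in turn takes its best remaining section) gives 224 points, worse by 75.
Next-best assignment: Petrov→Section 3pm, Farahani→Section 10am, Eriksen→Section 2pm, Huang→Section 1pm = 271 points.
Swapping Farahani↔Huang (Farahani→Section 2pm 43 points, Huang→Section 10am 27 points) loses 97.
Every other assignment is strictly worse.
Huang's own top section is Section 1pm (79 points), but forcing Huang→Section 1pm and reassigning the rest optimally gives only 271 points — worse by 28.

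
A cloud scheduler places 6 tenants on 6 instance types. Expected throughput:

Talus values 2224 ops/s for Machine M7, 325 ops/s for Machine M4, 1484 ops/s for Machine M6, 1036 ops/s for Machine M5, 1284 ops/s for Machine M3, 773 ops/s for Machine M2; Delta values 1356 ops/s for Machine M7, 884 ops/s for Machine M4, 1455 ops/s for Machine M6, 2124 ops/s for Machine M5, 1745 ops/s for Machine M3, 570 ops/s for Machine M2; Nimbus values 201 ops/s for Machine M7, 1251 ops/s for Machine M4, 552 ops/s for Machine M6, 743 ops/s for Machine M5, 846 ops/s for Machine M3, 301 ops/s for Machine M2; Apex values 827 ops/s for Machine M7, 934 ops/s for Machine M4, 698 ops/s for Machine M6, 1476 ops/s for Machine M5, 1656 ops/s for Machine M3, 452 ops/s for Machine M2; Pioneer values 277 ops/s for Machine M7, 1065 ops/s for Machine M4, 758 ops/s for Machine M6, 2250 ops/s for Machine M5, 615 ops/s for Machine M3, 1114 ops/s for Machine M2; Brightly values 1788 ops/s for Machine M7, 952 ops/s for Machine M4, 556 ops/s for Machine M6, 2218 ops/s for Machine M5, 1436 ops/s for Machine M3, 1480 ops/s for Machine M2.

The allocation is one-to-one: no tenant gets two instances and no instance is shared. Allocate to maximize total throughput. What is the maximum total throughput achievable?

Max total: 10316 ops/s

Optimal: Talus→Machine M7 (2224 ops/s), Delta→Machine M6 (1455 ops/s), Nimbus→Machine M4 (1251 ops/s), Apex→Machine M3 (1656 ops/s), Pioneer→Machine M5 (2250 ops/s), Brightly→Machine M2 (1480 ops/s) — total 2224+1455+1251+1656+2250+1480 = 10316 ops/s.
Row-greedy (each tenant in turn takes its best remaining instance) gives 8925 ops/s, worse by 1391.
Swapping Nimbus↔Pioneer (Nimbus→Machine M5 743 ops/s, Pioneer→Machine M4 1065 ops/s) loses 1693.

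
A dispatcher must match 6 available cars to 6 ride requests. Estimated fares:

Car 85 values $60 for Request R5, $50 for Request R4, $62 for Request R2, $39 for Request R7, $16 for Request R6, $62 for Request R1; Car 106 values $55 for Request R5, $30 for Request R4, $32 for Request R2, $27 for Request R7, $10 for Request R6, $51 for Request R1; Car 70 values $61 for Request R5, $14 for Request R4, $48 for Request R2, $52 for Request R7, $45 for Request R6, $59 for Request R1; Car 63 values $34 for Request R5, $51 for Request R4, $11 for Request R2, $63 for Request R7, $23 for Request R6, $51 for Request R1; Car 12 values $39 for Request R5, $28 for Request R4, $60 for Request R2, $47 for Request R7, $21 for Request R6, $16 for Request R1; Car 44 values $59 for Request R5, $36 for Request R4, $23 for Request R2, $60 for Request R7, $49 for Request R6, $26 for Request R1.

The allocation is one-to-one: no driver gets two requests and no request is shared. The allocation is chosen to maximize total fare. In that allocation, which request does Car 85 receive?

Optimal: Car 85→Request R4 ($50), Car 106→Request R5 ($55), Car 70→Request R1 ($59), Car 63→Request R7 ($63), Car 12→Request R2 ($60), Car 44→Request R6 ($49) — total 50+55+59+63+60+49 = $336.
Max-entry greedy (repeatedly take the single best remaining cell) gives $314, worse by 22.
Next-best assignment: Car 85→Request R4, Car 106→Request R1, Car 70→Request R5, Car 63→Request R7, Car 12→Request R2, Car 44→Request R6 = $334.
Swapping Car 70↔Car 106 (Car 70→Request R5 $61, Car 106→Request R1 $51) loses 2.
Car 85's own top request is Request R2 ($62), but forcing Car 85→Request R2 and reassigning the rest optimally gives only $323 — worse by 13.

Car 85 receives Request R4.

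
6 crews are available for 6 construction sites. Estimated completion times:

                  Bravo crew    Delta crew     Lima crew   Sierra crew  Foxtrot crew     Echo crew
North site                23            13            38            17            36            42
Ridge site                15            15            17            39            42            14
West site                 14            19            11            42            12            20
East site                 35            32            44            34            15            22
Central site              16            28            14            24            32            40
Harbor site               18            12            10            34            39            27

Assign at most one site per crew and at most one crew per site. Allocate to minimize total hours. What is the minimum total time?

Treat this as an assignment problem: match each crew to one site.
Optimal: Bravo crew→Central site (16 hours), Delta crew→Harbor site (12 hours), Lima crew→West site (11 hours), Sierra crew→North site (17 hours), Foxtrot crew→East site (15 hours), Echo crew→Ridge site (14 hours) — total 16+12+11+17+15+14 = 85 hours.
Next-best assignment: Bravo crew→West site, Delta crew→Harbor site, Lima crew→Central site, Sierra crew→North site, Foxtrot crew→East site, Echo crew→Ridge site = 86 hours.
Every other assignment is strictly worse.

Min total: 85 hours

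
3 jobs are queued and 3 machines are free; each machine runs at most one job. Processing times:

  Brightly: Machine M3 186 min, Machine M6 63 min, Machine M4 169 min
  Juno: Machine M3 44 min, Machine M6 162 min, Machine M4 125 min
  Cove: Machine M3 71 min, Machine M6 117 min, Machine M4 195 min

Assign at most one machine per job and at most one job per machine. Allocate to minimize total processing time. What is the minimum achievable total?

Optimal: Brightly→Machine M6 (63 min), Juno→Machine M4 (125 min), Cove→Machine M3 (71 min) — total 63+125+71 = 259 min.
Min-entry greedy (repeatedly take the single cheapest remaining cell) gives 302 min, worse by 43.
Swapping Juno↔Brightly (Juno→Machine M6 162 min, Brightly→Machine M4 169 min) adds 143.
Checked against all permutations: 259 min is optimal.

Min total: 259 min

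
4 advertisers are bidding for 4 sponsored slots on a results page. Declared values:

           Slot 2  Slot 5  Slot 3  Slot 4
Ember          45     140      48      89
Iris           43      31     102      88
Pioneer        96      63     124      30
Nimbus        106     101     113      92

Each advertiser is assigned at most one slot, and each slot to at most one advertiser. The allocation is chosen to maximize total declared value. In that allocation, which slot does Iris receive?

Iris receives Slot 4.

Optimal: Ember→Slot 5 ($140), Iris→Slot 4 ($88), Pioneer→Slot 3 ($124), Nimbus→Slot 2 ($106) — total 140+88+124+106 = $458.
Row-greedy (each advertiser in turn takes its best remaining slot) gives $430, worse by 28.
Swapping Iris↔Pioneer (Iris→Slot 3 $102, Pioneer→Slot 4 $30) loses 80.
Every other assignment is strictly worse.
Iris's own top slot is Slot 3 ($102), but forcing Iris→Slot 3 and reassigning the rest optimally gives only $430 — worse by 28.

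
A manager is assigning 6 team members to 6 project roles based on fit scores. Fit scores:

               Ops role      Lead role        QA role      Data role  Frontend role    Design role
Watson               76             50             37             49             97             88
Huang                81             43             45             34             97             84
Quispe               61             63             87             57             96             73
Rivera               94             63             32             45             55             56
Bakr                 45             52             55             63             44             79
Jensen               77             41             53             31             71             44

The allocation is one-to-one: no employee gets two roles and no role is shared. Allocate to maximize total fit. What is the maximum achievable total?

Maximum total: 475 pts

Optimal: Watson→Design role (88 pts), Huang→Frontend role (97 pts), Quispe→QA role (87 pts), Rivera→Lead role (63 pts), Bakr→Data role (63 pts), Jensen→Ops role (77 pts) — total 88+97+87+63+63+77 = 475 pts.
Column-greedy (each role in turn goes to its best remaining employee) gives 402 pts, worse by 73.
Swapping Bakr↔Huang (Bakr→Frontend role 44 pts, Huang→Data role 34 pts) loses 82.
Checked against all permutations: 475 pts is optimal.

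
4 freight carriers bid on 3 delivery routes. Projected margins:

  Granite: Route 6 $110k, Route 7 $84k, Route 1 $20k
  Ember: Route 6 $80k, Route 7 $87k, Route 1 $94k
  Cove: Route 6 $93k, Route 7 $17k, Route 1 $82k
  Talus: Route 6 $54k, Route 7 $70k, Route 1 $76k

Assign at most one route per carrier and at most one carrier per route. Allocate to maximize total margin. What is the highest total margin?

Maximum total: $279k

Optimal: Granite→Route 6 ($110k), Ember→Route 7 ($87k), Cove→Route 1 ($82k) — total 110+87+82 = $279k.
Max-entry greedy (repeatedly take the single best remaining cell) gives $274k, worse by 5.
Swapping Cove↔Granite (Cove→Route 6 $93k, Granite→Route 1 $20k) loses 79.
Checked against all permutations: $279k is optimal.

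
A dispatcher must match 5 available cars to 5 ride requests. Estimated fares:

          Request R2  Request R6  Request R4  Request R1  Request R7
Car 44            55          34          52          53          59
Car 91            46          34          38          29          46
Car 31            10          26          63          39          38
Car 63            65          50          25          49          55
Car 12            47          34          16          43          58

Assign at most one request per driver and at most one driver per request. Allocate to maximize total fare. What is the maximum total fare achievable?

Max total: $273

This is the linear assignment problem.
Optimal: Car 44→Request R1 ($53), Car 91→Request R6 ($34), Car 31→Request R4 ($63), Car 63→Request R2 ($65), Car 12→Request R7 ($58) — total 53+34+63+65+58 = $273.
Row-greedy (each driver in turn takes its best remaining request) gives $261, worse by 12.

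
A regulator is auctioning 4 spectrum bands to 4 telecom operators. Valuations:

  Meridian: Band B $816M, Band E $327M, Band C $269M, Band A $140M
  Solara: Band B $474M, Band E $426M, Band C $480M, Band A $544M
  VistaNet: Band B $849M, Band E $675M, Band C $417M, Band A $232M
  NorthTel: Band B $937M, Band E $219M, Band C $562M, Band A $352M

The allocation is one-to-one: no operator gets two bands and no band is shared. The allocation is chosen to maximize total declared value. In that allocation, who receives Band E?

VistaNet receives Band E.

Optimal: Meridian→Band B ($816M), Solara→Band A ($544M), VistaNet→Band E ($675M), NorthTel→Band C ($562M) — total 816+544+675+562 = $2597M.
Max-entry greedy (repeatedly take the single best remaining cell) gives $2425M, worse by 172.
Next-best assignment: Meridian→Band C, Solara→Band A, VistaNet→Band E, NorthTel→Band B = $2425M.
Every other assignment is strictly worse.
VistaNet's own top band is Band B ($849M), but forcing VistaNet→Band B and reassigning the rest optimally gives only $2282M — worse by 315.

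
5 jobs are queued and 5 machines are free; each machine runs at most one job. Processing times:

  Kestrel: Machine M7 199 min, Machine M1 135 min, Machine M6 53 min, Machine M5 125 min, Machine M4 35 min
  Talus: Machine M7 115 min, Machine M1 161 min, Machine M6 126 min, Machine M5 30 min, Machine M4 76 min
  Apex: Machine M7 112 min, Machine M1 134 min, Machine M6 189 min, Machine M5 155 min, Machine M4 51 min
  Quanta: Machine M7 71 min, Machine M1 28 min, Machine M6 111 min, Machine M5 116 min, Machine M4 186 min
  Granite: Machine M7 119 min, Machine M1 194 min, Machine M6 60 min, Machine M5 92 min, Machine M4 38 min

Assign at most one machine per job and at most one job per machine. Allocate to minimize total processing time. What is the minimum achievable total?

Min total: 261 min

Optimal: Kestrel→Machine M6 (53 min), Talus→Machine M5 (30 min), Apex→Machine M7 (112 min), Quanta→Machine M1 (28 min), Granite→Machine M4 (38 min) — total 53+30+112+28+38 = 261 min.
Column-greedy (each machine in turn goes to its cheapest remaining job) gives 326 min, worse by 65.
Next-best assignment: Kestrel→Machine M4, Talus→Machine M5, Apex→Machine M7, Quanta→Machine M1, Granite→Machine M6 = 265 min.
Checked against all permutations: 261 min is optimal.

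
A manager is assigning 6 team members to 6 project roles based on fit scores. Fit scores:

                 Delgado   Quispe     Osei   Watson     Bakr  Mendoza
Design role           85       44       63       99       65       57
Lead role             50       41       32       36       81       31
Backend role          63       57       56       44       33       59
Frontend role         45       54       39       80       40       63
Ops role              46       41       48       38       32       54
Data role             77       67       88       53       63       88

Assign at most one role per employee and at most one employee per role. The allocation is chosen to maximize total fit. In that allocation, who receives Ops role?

Mendoza receives Ops role.

Optimal: Delgado→Design role (85 pts), Quispe→Backend role (57 pts), Osei→Data role (88 pts), Watson→Frontend role (80 pts), Bakr→Lead role (81 pts), Mendoza→Ops role (54 pts) — total 85+57+88+80+81+54 = 445 pts.
Column-greedy (each role in turn goes to its best remaining employee) gives 421 pts, worse by 24.
Next-best assignment: Delgado→Design role, Quispe→Backend role, Osei→Ops role, Watson→Frontend role, Bakr→Lead role, Mendoza→Data role = 439 pts.
Swapping Delgado↔Mendoza (Delgado→Ops role 46 pts, Mendoza→Design role 57 pts) loses 36.
Mendoza's own top role is Data role (88 pts), but forcing Mendoza→Data role and reassigning the rest optimally gives only 439 pts — worse by 6.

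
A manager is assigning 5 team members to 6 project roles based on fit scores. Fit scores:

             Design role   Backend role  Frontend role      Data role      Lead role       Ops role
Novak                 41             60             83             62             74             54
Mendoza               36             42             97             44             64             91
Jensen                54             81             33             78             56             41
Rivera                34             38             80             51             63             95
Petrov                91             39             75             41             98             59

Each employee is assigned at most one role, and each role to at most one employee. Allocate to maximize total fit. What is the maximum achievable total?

Maximum total: 438 pts

Optimal: Novak→Lead role (74 pts), Mendoza→Frontend role (97 pts), Jensen→Backend role (81 pts), Rivera→Ops role (95 pts), Petrov→Design role (91 pts) — total 74+97+81+95+91 = 438 pts.
Max-entry greedy (repeatedly take the single best remaining cell) gives 433 pts, worse by 5.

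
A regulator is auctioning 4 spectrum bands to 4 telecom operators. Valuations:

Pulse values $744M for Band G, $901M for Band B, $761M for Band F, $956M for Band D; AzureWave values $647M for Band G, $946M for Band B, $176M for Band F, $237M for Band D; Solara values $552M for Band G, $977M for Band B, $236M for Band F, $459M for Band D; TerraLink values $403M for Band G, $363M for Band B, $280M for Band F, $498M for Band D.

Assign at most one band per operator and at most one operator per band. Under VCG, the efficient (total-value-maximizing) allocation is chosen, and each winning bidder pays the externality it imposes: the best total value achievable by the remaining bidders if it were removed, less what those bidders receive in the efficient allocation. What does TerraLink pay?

TerraLink pays $195M.

Efficient allocation: Pulse→Band F ($761M), AzureWave→Band G ($647M), Solara→Band B ($977M), TerraLink→Band D ($498M); total welfare W = $2883M.
TerraLink receives Band D at value $498M, so the others get W − 498 = $2385M.
Without TerraLink: best allocation of the remaining 3 bidders over all 4 bands is Pulse→Band D ($956M), AzureWave→Band G ($647M), Solara→Band B ($977M), total $2580M.
VCG payment = (others' best without TerraLink) − (others' welfare with TerraLink) = 2580 − 2385 = $195M.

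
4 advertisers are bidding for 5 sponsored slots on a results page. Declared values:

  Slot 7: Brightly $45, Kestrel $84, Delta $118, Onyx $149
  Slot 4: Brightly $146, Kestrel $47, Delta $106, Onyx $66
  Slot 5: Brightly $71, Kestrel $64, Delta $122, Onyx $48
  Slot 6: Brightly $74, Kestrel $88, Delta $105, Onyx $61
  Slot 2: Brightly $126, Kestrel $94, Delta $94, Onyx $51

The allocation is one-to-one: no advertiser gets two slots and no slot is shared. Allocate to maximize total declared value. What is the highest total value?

Max total: $511

Optimal: Brightly→Slot 4 ($146), Kestrel→Slot 2 ($94), Delta→Slot 5 ($122), Onyx→Slot 7 ($149) — total 146+94+122+149 = $511.
Next-best assignment: Brightly→Slot 4, Kestrel→Slot 6, Delta→Slot 5, Onyx→Slot 7 = $505.
Every other assignment is strictly worse.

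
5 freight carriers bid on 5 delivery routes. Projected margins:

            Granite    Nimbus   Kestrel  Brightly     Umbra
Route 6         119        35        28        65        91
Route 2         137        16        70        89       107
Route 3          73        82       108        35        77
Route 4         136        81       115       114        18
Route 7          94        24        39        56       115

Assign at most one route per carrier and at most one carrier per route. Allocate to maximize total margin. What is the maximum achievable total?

Maximum total: $520k

Optimal: Granite→Route 6 ($119k), Nimbus→Route 3 ($82k), Kestrel→Route 4 ($115k), Brightly→Route 2 ($89k), Umbra→Route 7 ($115k) — total 119+82+115+89+115 = $520k.
Column-greedy (each route in turn goes to its best remaining carrier) gives $472k, worse by 48.
Next-best assignment: Granite→Route 2, Nimbus→Route 3, Kestrel→Route 4, Brightly→Route 6, Umbra→Route 7 = $514k.
Checked against all permutations: $520k is optimal.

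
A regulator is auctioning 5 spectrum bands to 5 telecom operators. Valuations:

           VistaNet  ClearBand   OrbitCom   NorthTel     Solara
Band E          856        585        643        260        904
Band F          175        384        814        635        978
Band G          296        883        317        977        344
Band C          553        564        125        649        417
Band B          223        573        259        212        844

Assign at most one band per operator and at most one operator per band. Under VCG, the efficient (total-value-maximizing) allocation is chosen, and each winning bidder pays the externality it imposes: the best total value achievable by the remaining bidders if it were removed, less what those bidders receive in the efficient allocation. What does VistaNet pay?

Efficient allocation: VistaNet→Band E ($856M), ClearBand→Band C ($564M), OrbitCom→Band F ($814M), NorthTel→Band G ($977M), Solara→Band B ($844M); total welfare W = $4055M.
VistaNet receives Band E at value $856M, so the others get W − 856 = $3199M.
Without VistaNet: best allocation of the remaining 4 bidders over all 5 bands is ClearBand→Band B ($573M), OrbitCom→Band F ($814M), NorthTel→Band G ($977M), Solara→Band E ($904M), total $3268M.
VCG payment = (others' best without VistaNet) − (others' welfare with VistaNet) = 3268 − 3199 = $69M.

VistaNet pays $69M.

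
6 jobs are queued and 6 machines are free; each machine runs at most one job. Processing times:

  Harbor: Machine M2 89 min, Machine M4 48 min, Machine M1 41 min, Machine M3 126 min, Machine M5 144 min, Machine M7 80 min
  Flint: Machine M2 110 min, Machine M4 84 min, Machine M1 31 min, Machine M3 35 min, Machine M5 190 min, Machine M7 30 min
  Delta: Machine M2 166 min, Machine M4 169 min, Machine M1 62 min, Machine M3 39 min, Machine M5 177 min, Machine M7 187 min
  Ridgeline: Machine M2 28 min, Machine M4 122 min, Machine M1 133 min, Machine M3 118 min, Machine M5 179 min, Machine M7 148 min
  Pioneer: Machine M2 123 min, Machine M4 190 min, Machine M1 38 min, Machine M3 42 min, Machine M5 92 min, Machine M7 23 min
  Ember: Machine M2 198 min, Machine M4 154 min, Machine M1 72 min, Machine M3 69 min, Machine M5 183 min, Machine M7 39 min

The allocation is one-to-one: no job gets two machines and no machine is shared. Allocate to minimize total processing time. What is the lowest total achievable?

Optimal: Harbor→Machine M4 (48 min), Flint→Machine M1 (31 min), Delta→Machine M3 (39 min), Ridgeline→Machine M2 (28 min), Pioneer→Machine M5 (92 min), Ember→Machine M7 (39 min) — total 48+31+39+28+92+39 = 277 min.
Min-entry greedy (repeatedly take the single cheapest remaining cell) gives 352 min, worse by 75.
Next-best assignment: Harbor→Machine M4, Flint→Machine M3, Delta→Machine M1, Ridgeline→Machine M2, Pioneer→Machine M5, Ember→Machine M7 = 304 min.
Swapping Pioneer↔Ridgeline (Pioneer→Machine M2 123 min, Ridgeline→Machine M5 179 min) adds 182.
No other one-to-one assignment undercuts 277 min.

Minimum total: 277 min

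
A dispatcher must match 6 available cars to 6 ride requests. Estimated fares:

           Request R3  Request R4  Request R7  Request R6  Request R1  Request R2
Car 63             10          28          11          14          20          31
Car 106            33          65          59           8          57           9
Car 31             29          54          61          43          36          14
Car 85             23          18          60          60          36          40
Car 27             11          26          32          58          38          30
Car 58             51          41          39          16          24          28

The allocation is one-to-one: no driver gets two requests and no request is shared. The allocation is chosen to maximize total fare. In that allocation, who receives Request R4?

This is a one-to-one assignment (maximum-weight bipartite matching).
Optimal: Car 63→Request R2 ($31), Car 106→Request R1 ($57), Car 31→Request R4 ($54), Car 85→Request R7 ($60), Car 27→Request R6 ($58), Car 58→Request R3 ($51) — total 31+57+54+60+58+51 = $311.
Column-greedy (each request in turn goes to its best remaining driver) gives $306, worse by 5.
No other one-to-one assignment exceeds $311.
Car 31's own top request is Request R7 ($61), but forcing Car 31→Request R7 and reassigning the rest optimally gives only $306 — worse by 5.

Car 31 receives Request R4.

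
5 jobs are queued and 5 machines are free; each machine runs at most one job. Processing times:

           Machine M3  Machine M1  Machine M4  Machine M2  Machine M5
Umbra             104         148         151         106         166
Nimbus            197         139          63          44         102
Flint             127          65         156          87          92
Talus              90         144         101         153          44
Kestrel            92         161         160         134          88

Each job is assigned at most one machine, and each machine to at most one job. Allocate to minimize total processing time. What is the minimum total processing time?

This is a one-to-one assignment (minimum-cost bipartite matching).
Optimal: Umbra→Machine M2 (106 min), Nimbus→Machine M4 (63 min), Flint→Machine M1 (65 min), Talus→Machine M5 (44 min), Kestrel→Machine M3 (92 min) — total 106+63+65+44+92 = 370 min.
Row-greedy (each job in turn takes its cheapest remaining machine) gives 417 min, worse by 47.
Next-best assignment: Umbra→Machine M4, Nimbus→Machine M2, Flint→Machine M1, Talus→Machine M5, Kestrel→Machine M3 = 396 min.
Every other assignment is strictly worse.

Min total: 370 min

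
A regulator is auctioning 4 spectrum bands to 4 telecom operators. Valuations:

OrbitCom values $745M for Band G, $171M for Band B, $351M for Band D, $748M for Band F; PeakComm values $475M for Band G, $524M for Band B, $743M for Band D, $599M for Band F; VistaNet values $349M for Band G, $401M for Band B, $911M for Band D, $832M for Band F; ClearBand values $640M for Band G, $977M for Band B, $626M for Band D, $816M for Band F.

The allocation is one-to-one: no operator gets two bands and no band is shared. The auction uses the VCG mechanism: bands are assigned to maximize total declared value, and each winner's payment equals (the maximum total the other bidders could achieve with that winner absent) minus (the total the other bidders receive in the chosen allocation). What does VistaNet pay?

VistaNet pays $3M.

Efficient allocation: OrbitCom→Band G ($745M), PeakComm→Band D ($743M), VistaNet→Band F ($832M), ClearBand→Band B ($977M); total welfare W = $3297M.
VistaNet receives Band F at value $832M, so the others get W − 832 = $2465M.
Without VistaNet: best allocation of the remaining 3 bidders over all 4 bands is OrbitCom→Band F ($748M), PeakComm→Band D ($743M), ClearBand→Band B ($977M), total $2468M.
VCG payment = (others' best without VistaNet) − (others' welfare with VistaNet) = 2468 − 2465 = $3M.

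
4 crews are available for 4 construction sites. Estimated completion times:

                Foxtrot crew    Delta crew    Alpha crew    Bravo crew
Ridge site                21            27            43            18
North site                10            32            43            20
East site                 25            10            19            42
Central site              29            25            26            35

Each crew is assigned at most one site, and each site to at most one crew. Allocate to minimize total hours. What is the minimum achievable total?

Minimum total: 64 hours

Treat this as an assignment problem: match each crew to one site.
Optimal: Foxtrot crew→North site (10 hours), Delta crew→East site (10 hours), Alpha crew→Central site (26 hours), Bravo crew→Ridge site (18 hours) — total 10+10+26+18 = 64 hours.
Swapping Delta crew↔Foxtrot crew (Delta crew→North site 32 hours, Foxtrot crew→East site 25 hours) adds 37.
Checked against all permutations: 64 hours is optimal.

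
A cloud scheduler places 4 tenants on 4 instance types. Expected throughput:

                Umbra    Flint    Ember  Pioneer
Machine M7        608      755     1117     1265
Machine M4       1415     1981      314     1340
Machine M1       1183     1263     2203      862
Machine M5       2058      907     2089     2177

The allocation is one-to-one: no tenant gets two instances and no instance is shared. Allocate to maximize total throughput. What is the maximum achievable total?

Maximum total: 7507 ops/s

This is a one-to-one assignment (maximum-weight bipartite matching).
Optimal: Umbra→Machine M5 (2058 ops/s), Flint→Machine M4 (1981 ops/s), Ember→Machine M1 (2203 ops/s), Pioneer→Machine M7 (1265 ops/s) — total 2058+1981+2203+1265 = 7507 ops/s.
Max-entry greedy (repeatedly take the single best remaining cell) gives 6969 ops/s, worse by 538.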